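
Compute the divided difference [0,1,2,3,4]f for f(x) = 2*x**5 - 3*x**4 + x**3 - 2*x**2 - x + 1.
17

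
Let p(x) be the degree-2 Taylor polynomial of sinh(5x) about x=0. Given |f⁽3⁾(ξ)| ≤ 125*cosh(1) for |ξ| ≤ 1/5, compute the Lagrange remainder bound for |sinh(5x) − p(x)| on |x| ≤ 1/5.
cosh(1)/6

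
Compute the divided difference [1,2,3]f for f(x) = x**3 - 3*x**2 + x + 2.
3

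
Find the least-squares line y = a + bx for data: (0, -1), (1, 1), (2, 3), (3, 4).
a = -4/5, b = 17/10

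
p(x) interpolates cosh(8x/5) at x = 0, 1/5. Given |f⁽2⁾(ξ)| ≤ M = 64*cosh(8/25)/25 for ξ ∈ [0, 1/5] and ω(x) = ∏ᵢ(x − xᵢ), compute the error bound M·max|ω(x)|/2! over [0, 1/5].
8*cosh(8/25)/625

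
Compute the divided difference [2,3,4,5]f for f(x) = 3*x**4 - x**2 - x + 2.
42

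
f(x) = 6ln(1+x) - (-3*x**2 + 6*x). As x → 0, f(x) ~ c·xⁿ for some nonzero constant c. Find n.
3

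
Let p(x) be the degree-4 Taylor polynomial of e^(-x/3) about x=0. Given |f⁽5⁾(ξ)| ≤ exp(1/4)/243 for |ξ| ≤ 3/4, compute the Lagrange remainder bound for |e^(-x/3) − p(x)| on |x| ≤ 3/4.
exp(1/4)/122880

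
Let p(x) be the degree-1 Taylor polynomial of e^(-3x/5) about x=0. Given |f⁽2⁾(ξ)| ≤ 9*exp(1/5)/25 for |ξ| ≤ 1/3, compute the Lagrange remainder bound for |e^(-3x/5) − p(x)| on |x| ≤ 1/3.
exp(1/5)/50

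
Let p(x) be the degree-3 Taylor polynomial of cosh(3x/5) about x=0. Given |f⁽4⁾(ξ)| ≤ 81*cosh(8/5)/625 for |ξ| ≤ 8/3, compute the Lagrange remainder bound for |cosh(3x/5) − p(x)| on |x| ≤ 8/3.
512*cosh(8/5)/1875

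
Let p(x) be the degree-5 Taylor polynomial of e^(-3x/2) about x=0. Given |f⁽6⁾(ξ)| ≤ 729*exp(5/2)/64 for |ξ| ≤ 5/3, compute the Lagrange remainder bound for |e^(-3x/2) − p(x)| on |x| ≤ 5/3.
3125*exp(5/2)/9216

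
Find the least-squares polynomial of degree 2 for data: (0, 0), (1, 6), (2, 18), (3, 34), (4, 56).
-2/35 + (26/7)x + (18/7)x²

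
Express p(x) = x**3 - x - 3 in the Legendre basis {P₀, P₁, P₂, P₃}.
(-3)P₀ + (-2/5)P₁ + (2/5)P₃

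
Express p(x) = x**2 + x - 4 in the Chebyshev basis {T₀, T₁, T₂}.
(-7/2)T₀ + T₁ + (1/2)T₂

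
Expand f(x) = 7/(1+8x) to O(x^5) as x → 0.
7 - 56*x + 448*x**2 - 3584*x**3 + 28672*x**4 + O(x**5)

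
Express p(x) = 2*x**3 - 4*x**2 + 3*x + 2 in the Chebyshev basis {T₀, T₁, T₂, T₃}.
(9/2)T₁ + (-2)T₂ + (1/2)T₃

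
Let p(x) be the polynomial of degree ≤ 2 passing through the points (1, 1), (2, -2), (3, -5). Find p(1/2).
5/2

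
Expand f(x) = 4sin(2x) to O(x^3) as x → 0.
8*x + O(x**3)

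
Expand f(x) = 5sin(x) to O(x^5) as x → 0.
5*x - 5*x**3/6 + O(x**5)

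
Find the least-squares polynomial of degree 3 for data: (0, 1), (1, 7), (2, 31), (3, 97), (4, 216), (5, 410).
7/6 + (179/252)x + (125/84)x² + (53/18)x³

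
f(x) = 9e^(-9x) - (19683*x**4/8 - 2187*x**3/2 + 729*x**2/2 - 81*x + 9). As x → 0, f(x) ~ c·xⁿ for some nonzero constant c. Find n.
5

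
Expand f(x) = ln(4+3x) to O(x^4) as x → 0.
log(4) + 3*x/4 - 9*x**2/32 + 9*x**3/64 + O(x**4)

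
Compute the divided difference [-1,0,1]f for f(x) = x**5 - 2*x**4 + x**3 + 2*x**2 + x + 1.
0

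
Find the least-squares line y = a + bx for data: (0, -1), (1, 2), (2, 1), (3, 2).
a = -1/5, b = 4/5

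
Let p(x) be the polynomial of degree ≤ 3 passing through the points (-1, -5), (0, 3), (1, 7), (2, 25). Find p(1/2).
35/8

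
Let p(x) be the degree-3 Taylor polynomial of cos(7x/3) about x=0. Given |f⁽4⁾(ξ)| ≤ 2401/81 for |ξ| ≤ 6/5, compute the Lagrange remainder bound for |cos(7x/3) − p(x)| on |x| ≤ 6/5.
4802/1875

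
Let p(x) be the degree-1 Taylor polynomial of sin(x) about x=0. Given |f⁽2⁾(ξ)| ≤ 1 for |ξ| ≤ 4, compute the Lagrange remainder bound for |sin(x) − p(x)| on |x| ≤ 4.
8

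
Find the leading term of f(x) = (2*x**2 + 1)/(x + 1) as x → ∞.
2*x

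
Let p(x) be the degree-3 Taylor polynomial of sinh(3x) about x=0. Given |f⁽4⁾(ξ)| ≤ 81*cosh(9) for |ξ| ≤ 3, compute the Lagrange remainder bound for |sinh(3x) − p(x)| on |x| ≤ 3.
2187*cosh(9)/8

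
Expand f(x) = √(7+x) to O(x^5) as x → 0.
sqrt(7) + sqrt(7)*x/14 - sqrt(7)*x**2/392 + sqrt(7)*x**3/5488 - 5*sqrt(7)*x**4/307328 + O(x**5)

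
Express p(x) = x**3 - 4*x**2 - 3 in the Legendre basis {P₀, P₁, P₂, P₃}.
(-13/3)P₀ + (3/5)P₁ + (-8/3)P₂ + (2/5)P₃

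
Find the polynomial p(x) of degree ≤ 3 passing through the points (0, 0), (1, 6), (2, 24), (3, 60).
x**3 + 3*x**2 + 2*x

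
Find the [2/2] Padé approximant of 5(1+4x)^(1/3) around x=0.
(560*x**2/27 + 70*x/3 + 5)/(40*x**2/27 + 10*x/3 + 1)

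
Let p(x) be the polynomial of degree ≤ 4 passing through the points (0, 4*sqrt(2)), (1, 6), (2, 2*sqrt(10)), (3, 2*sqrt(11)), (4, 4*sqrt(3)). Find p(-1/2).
-315/16 - 45*sqrt(11)/16 + 35*sqrt(3)/32 + 315*sqrt(2)/32 + 189*sqrt(10)/32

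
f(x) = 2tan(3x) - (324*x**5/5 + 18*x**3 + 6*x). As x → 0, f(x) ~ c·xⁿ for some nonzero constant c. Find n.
7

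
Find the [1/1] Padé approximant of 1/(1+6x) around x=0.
1/(6*x + 1)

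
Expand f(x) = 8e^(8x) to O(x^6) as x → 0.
8 + 64*x + 256*x**2 + 2048*x**3/3 + 4096*x**4/3 + 32768*x**5/15 + O(x**6)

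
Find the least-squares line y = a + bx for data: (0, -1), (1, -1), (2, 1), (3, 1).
a = -6/5, b = 4/5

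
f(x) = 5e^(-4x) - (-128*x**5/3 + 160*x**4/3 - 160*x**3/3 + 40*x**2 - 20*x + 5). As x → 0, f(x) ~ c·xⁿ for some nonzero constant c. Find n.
6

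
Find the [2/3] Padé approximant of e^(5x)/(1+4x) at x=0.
(925*x**2/388 + 250*x/97 + 1)/(8675*x**3/1164 - 2985*x**2/388 + 153*x/97 + 1)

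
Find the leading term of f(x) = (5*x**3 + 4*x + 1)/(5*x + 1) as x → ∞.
x**2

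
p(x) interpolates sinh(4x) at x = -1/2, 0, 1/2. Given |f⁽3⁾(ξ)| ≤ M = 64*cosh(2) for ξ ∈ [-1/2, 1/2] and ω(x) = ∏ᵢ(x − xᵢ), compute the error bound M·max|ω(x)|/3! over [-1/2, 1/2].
8*sqrt(3)*cosh(2)/27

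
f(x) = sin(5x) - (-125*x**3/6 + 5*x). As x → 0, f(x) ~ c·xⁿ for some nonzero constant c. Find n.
5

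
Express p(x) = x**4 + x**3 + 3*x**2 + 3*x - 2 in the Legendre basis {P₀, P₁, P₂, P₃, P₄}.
(-4/5)P₀ + (18/5)P₁ + (18/7)P₂ + (2/5)P₃ + (8/35)P₄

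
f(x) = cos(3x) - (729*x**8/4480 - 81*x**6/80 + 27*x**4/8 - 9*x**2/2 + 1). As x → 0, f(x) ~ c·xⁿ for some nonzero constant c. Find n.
10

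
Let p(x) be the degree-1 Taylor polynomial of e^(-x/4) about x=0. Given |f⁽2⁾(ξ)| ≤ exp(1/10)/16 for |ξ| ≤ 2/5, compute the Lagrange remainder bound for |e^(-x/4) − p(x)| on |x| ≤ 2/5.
exp(1/10)/200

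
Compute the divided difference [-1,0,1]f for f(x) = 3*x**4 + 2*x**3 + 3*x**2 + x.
6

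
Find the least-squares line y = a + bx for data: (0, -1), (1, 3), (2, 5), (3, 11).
a = -6/5, b = 19/5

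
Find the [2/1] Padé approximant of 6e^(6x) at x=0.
(36*x**2 + 24*x + 6)/(1 - 2*x)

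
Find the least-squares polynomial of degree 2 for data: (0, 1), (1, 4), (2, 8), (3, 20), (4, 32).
39/35 + (13/35)x + (13/7)x²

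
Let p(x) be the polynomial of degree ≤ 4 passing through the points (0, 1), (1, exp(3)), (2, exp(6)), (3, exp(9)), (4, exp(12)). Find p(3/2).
-5*exp(9)/32 - 5/128 + 15*exp(3)/32 + 45*exp(6)/64 + 3*exp(12)/128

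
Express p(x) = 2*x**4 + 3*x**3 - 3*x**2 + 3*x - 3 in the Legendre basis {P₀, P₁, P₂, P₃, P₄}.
(-18/5)P₀ + (24/5)P₁ + (-6/7)P₂ + (6/5)P₃ + (16/35)P₄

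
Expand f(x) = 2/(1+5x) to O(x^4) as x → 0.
2 - 10*x + 50*x**2 - 250*x**3 + O(x**4)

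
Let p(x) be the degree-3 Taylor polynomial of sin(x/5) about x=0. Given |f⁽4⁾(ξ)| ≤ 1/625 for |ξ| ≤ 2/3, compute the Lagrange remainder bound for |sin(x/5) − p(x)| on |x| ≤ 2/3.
2/151875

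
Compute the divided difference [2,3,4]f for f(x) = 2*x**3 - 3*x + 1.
18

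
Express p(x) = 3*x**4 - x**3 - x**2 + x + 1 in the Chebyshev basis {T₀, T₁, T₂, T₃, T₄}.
(13/8)T₀ + (1/4)T₁ + T₂ + (-1/4)T₃ + (3/8)T₄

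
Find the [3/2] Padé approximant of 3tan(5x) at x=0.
(-25*x**3 + 15*x)/(1 - 10*x**2)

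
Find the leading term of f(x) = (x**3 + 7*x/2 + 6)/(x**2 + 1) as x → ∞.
x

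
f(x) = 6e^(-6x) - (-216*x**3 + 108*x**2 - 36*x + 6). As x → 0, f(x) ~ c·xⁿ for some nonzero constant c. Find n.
4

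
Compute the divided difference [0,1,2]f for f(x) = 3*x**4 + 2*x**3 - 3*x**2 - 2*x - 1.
24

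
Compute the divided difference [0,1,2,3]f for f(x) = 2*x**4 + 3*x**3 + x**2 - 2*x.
15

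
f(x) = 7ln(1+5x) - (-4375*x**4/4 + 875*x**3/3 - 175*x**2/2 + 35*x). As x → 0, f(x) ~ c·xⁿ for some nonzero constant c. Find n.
5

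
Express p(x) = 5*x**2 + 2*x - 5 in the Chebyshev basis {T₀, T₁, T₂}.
(-5/2)T₀ + (2)T₁ + (5/2)T₂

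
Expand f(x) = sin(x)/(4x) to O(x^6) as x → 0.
1/4 - x**2/24 + x**4/480 + O(x**6)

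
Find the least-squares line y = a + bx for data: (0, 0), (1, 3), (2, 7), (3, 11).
a = -3/10, b = 37/10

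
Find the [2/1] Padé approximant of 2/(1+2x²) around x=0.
2 - 4*x**2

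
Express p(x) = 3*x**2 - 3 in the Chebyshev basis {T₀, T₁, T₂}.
(-3/2)T₀ + (3/2)T₂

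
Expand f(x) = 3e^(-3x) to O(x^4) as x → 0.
3 - 9*x + 27*x**2/2 - 27*x**3/2 + O(x**4)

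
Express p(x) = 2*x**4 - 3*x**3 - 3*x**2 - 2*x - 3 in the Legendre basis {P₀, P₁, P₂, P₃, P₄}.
(-18/5)P₀ + (-19/5)P₁ + (-6/7)P₂ + (-6/5)P₃ + (16/35)P₄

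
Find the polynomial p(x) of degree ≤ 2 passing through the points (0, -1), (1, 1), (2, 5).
x**2 + x - 1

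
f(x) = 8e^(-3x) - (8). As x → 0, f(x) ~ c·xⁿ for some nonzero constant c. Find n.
1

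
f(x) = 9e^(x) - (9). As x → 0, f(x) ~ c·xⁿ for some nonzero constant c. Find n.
1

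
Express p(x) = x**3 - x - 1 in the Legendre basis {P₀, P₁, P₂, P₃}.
-P₀ + (-2/5)P₁ + (2/5)P₃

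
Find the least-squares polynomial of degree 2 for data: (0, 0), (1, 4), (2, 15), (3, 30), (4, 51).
-6/35 + (68/35)x + (19/7)x²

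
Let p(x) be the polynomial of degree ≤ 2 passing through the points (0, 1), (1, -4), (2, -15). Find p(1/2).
-3/4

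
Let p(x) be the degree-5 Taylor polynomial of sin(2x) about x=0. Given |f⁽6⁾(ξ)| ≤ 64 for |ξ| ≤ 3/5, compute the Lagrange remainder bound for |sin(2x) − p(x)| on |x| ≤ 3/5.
324/78125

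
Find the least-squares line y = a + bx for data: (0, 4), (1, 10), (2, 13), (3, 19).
a = 43/10, b = 24/5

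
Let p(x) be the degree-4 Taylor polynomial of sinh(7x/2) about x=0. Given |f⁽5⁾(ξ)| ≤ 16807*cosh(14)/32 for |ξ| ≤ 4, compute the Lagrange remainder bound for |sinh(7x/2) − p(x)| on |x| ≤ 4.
67228*cosh(14)/15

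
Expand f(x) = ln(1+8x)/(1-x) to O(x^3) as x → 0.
8*x - 24*x**2 + O(x**3)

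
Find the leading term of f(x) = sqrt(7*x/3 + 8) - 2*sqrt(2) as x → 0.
7*sqrt(2)*x/24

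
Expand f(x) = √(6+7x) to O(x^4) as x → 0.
sqrt(6) + 7*sqrt(6)*x/12 - 49*sqrt(6)*x**2/288 + 343*sqrt(6)*x**3/3456 + O(x**4)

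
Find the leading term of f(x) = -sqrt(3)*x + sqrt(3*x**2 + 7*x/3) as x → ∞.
7*sqrt(3)/18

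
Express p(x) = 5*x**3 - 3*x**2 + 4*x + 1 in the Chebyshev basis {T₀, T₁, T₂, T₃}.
(-1/2)T₀ + (31/4)T₁ + (-3/2)T₂ + (5/4)T₃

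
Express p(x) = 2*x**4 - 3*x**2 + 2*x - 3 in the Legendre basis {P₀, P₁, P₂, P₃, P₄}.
(-18/5)P₀ + (2)P₁ + (-6/7)P₂ + (16/35)P₄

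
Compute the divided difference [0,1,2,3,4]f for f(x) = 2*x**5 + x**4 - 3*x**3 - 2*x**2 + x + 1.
21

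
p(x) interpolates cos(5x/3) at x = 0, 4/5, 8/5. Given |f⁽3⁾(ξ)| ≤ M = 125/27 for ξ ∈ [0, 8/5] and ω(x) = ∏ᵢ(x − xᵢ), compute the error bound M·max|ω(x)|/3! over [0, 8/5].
64*sqrt(3)/729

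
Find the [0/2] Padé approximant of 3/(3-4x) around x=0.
1/(1 - 4*x/3)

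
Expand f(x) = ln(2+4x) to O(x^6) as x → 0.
log(2) + 2*x - 2*x**2 + 8*x**3/3 - 4*x**4 + 32*x**5/5 + O(x**6)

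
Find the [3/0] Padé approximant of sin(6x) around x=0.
-36*x**3 + 6*x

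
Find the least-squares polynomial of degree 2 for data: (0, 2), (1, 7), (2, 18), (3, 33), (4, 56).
74/35 + (69/35)x + (20/7)x²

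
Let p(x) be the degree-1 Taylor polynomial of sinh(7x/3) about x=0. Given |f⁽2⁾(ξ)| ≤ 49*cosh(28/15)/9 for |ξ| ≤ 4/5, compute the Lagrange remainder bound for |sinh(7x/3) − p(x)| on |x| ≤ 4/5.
392*cosh(28/15)/225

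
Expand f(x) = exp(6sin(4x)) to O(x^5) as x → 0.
1 + 24*x + 288*x**2 + 2240*x**3 + 12288*x**4 + O(x**5)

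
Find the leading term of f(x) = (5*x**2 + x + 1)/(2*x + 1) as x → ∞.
5*x/2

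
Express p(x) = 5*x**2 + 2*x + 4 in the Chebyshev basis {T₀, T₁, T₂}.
(13/2)T₀ + (2)T₁ + (5/2)T₂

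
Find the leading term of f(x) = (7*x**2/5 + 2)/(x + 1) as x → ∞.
7*x/5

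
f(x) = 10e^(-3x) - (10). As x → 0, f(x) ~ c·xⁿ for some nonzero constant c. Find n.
1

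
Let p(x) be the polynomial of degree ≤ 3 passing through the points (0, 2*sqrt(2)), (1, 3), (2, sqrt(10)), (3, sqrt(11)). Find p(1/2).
-5*sqrt(10)/16 + sqrt(11)/16 + 5*sqrt(2)/8 + 45/16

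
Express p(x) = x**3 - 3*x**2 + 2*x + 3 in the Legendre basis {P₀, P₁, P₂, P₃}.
(2)P₀ + (13/5)P₁ + (-2)P₂ + (2/5)P₃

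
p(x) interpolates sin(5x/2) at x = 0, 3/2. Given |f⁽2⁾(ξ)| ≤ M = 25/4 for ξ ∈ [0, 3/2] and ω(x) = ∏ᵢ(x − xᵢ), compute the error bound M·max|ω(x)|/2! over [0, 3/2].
225/128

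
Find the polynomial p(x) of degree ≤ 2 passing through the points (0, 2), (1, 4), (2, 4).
-x**2 + 3*x + 2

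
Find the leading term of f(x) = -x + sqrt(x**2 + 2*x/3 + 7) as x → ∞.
1/3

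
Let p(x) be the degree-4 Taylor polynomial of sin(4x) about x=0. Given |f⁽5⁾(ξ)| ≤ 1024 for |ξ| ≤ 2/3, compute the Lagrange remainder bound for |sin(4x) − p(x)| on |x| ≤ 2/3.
4096/3645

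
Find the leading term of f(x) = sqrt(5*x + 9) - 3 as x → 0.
5*x/6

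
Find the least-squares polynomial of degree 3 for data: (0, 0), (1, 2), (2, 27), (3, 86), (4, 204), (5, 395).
-13/63 + (-353/378)x + (239/252)x² + (325/108)x³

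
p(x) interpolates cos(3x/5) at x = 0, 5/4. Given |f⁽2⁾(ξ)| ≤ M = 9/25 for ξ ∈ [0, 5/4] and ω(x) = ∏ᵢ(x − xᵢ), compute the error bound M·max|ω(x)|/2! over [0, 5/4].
9/128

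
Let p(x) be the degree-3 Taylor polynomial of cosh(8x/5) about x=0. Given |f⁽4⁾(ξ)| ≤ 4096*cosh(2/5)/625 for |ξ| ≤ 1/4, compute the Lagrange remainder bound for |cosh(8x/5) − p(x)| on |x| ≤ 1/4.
2*cosh(2/5)/1875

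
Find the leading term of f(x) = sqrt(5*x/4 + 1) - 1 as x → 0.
5*x/8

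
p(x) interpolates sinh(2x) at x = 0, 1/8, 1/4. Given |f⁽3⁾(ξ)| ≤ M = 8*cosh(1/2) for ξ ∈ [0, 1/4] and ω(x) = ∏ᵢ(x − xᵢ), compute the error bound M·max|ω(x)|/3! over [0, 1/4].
sqrt(3)*cosh(1/2)/1728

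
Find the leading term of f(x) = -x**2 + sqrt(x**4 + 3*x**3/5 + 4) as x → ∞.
3*x/10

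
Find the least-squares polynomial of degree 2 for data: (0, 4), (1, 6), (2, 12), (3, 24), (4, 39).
139/35 + (-12/35)x + (16/7)x²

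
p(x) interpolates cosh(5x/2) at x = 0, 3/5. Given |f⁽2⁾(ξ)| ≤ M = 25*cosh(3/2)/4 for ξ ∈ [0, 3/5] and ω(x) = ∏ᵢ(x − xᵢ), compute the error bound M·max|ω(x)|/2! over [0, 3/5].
9*cosh(3/2)/32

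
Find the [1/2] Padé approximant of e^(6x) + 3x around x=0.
(7*x + 1)/(1 - 2*x)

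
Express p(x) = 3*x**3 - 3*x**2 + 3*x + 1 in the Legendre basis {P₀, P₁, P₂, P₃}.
(24/5)P₁ + (-2)P₂ + (6/5)P₃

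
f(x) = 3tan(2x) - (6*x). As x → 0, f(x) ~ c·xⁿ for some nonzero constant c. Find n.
3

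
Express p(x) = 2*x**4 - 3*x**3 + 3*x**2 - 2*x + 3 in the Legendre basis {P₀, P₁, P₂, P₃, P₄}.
(22/5)P₀ + (-19/5)P₁ + (22/7)P₂ + (-6/5)P₃ + (16/35)P₄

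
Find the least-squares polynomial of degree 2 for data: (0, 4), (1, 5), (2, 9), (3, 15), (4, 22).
19/5 + (3/5)x + x²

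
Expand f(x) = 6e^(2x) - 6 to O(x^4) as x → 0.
12*x + 12*x**2 + 8*x**3 + O(x**4)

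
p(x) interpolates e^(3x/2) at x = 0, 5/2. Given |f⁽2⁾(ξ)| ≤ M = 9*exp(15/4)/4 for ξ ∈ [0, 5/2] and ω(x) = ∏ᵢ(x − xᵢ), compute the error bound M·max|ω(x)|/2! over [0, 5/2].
225*exp(15/4)/128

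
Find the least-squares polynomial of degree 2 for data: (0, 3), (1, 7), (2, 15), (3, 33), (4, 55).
111/35 + (-1/7)x + (23/7)x²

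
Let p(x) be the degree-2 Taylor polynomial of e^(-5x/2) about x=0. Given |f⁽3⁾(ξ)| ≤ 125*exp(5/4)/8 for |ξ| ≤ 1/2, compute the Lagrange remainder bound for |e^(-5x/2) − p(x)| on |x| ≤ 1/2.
125*exp(5/4)/384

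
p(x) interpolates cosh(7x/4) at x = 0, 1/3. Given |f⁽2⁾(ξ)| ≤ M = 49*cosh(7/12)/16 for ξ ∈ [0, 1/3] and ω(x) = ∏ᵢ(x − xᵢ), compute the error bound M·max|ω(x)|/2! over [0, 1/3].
49*cosh(7/12)/1152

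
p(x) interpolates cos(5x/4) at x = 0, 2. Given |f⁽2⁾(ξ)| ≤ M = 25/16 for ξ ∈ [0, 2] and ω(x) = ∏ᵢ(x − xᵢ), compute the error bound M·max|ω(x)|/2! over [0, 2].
25/32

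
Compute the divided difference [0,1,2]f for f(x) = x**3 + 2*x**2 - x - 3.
5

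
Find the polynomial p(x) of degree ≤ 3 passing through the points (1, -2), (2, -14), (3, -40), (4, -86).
-x**3 - x**2 - 2*x + 2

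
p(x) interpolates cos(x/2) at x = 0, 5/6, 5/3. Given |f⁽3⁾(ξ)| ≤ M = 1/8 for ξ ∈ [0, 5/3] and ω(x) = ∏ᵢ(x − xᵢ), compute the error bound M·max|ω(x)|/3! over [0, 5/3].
125*sqrt(3)/46656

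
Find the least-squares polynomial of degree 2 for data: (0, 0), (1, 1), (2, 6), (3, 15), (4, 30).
6/35 + (-61/35)x + (16/7)x²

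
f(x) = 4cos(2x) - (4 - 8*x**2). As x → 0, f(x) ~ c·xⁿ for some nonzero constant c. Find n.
4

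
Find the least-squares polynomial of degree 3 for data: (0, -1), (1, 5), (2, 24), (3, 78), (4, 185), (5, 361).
-7/9 + (1411/378)x + (-109/63)x² + (167/54)x³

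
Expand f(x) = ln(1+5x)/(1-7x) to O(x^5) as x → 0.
5*x + 45*x**2/2 + 1195*x**3/6 + 14855*x**4/12 + O(x**5)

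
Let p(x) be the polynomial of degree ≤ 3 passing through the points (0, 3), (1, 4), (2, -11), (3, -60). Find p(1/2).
35/8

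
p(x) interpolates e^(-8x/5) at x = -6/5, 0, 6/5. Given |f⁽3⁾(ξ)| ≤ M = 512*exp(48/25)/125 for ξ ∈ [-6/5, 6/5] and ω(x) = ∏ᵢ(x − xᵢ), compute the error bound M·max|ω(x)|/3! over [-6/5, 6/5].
4096*sqrt(3)*exp(48/25)/15625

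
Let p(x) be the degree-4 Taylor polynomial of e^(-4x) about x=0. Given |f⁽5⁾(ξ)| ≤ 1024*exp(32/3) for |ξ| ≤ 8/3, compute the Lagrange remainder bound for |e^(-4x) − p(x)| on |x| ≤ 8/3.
4194304*exp(32/3)/3645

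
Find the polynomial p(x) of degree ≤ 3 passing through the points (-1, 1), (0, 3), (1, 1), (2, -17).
-2*x**3 - 2*x**2 + 2*x + 3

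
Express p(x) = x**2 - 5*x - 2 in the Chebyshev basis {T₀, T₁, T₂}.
(-3/2)T₀ + (-5)T₁ + (1/2)T₂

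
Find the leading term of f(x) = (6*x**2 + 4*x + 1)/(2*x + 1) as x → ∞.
3*x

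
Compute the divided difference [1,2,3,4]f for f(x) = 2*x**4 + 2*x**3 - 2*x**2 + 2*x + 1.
22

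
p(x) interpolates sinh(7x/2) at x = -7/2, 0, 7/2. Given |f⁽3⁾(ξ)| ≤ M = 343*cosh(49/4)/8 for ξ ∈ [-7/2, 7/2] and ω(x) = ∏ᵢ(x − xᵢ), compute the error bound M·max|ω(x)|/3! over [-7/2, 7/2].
117649*sqrt(3)*cosh(49/4)/1728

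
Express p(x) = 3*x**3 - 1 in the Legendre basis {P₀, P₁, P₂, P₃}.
-P₀ + (9/5)P₁ + (6/5)P₃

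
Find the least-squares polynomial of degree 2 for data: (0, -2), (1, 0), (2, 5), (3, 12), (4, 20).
-11/5 + (8/5)x + x²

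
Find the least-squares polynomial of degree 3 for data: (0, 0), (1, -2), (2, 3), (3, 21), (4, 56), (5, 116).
-1/21 + (-214/63)x + (25/42)x² + (17/18)x³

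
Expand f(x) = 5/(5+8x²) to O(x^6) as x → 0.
1 - 8*x**2/5 + 64*x**4/25 + O(x**6)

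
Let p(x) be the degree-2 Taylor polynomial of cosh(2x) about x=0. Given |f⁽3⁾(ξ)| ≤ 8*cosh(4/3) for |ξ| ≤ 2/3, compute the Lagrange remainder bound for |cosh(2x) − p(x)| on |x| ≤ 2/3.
32*cosh(4/3)/81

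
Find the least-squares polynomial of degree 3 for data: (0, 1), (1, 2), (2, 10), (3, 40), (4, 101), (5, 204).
74/63 + (-94/189)x + (-143/126)x² + (101/54)x³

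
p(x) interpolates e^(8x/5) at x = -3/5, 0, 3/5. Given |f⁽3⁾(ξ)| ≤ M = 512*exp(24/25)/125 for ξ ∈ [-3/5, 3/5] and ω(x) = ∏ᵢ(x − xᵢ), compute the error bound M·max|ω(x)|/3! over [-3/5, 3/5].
512*sqrt(3)*exp(24/25)/15625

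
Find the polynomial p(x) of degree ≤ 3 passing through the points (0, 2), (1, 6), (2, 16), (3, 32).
3*x**2 + x + 2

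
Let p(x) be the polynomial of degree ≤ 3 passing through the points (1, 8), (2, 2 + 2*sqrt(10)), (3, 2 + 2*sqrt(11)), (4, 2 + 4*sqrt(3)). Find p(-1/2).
-189*sqrt(10)/8 - 35*sqrt(3)/4 + 331/8 + 135*sqrt(11)/8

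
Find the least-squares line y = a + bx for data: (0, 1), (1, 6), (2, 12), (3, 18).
a = 7/10, b = 57/10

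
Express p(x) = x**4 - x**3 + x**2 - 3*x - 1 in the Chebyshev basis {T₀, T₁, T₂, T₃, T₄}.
(-1/8)T₀ + (-15/4)T₁ + T₂ + (-1/4)T₃ + (1/8)T₄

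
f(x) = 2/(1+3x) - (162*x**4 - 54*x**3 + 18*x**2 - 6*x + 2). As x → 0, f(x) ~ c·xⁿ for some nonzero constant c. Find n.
5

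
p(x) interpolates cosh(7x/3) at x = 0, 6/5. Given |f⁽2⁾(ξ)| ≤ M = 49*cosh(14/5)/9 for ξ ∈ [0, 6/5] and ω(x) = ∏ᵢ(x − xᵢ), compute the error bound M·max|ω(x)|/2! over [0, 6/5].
49*cosh(14/5)/50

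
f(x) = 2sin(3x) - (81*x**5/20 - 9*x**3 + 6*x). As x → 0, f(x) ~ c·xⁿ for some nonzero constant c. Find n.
7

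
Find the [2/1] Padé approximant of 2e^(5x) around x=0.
(25*x**2/3 + 20*x/3 + 2)/(1 - 5*x/3)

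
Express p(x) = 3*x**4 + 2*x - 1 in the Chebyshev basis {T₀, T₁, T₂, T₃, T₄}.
(1/8)T₀ + (2)T₁ + (3/2)T₂ + (3/8)T₄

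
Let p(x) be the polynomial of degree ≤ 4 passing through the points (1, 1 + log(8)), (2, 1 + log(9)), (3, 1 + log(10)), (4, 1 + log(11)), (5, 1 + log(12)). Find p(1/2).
1 + log(25600*11**(19/32)*2**(113/128)*3**(91/128)*5**(61/64)/264627)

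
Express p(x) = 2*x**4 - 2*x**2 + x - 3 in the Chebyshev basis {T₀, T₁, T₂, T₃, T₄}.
(-13/4)T₀ + T₁ + (1/4)T₄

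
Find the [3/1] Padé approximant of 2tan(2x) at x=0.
16*x**3/3 + 4*x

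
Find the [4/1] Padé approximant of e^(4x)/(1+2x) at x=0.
(32*x**4/5 + 64*x**3/15 + 24*x**2/5 + 12*x/5 + 1)/(2*x/5 + 1)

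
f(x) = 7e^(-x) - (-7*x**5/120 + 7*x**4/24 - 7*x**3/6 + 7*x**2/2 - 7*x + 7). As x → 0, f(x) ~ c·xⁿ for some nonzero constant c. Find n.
6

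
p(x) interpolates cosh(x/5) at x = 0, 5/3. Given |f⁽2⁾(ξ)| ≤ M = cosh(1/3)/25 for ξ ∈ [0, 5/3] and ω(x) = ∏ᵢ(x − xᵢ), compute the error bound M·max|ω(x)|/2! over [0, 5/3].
cosh(1/3)/72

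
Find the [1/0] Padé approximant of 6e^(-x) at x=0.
6 - 6*x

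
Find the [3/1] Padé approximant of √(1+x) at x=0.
(-x**3/64 + 3*x**2/16 + 9*x/8 + 1)/(5*x/8 + 1)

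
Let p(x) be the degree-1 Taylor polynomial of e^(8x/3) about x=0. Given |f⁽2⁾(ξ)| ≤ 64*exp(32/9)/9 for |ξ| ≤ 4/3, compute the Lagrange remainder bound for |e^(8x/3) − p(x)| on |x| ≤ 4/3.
512*exp(32/9)/81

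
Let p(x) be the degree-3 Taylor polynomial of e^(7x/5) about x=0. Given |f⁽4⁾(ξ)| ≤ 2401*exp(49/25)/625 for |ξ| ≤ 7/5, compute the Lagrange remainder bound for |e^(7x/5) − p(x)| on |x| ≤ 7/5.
5764801*exp(49/25)/9375000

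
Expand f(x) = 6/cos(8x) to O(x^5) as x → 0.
6 + 192*x**2 + 5120*x**4 + O(x**5)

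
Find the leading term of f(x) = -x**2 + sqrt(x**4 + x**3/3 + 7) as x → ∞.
x/6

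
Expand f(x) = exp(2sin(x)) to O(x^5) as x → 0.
1 + 2*x + 2*x**2 + x**3 + O(x**5)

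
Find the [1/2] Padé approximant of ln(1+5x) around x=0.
5*x/(-25*x**2/12 + 5*x/2 + 1)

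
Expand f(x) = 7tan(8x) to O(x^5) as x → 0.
56*x + 3584*x**3/3 + O(x**5)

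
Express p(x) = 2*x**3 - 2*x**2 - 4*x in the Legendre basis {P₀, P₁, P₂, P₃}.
(-2/3)P₀ + (-14/5)P₁ + (-4/3)P₂ + (4/5)P₃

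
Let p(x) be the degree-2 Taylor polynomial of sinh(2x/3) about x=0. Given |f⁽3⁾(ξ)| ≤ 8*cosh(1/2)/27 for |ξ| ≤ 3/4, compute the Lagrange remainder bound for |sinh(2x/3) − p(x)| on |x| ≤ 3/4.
cosh(1/2)/48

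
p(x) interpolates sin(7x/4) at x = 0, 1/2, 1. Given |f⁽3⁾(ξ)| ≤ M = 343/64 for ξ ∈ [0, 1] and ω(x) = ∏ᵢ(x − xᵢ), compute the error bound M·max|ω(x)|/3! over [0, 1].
343*sqrt(3)/13824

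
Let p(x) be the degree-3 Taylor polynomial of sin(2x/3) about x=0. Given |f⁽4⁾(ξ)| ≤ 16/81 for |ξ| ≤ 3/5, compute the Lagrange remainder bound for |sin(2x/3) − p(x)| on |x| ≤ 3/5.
2/1875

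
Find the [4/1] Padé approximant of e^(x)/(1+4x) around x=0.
(25121*x**4/574200 + 53*x**3/319 + 7977*x**2/15950 + 23924*x/23925 + 1)/(95699*x/23925 + 1)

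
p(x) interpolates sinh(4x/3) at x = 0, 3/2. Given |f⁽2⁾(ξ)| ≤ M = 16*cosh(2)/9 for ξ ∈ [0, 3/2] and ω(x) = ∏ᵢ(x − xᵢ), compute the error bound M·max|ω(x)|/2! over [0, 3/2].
cosh(2)/2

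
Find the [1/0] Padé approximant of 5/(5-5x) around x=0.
x + 1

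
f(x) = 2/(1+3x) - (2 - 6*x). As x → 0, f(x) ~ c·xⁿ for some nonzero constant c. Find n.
2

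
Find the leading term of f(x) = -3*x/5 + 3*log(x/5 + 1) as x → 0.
-3*x**2/50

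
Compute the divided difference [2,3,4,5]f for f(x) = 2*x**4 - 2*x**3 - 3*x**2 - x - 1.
26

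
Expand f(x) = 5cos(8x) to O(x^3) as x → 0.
5 - 160*x**2 + O(x**3)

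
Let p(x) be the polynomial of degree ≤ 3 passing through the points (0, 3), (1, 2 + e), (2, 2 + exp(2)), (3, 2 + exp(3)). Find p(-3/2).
-35*exp(3)/16 - 189*e/16 + 137/16 + 135*exp(2)/16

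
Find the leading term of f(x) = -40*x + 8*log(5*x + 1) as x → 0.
-100*x**2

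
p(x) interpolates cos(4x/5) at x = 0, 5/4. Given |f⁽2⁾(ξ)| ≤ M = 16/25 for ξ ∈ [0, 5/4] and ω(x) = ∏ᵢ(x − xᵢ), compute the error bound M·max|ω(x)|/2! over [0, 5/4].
1/8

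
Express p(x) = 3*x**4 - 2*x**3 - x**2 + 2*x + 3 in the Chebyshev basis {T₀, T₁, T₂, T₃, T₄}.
(29/8)T₀ + (1/2)T₁ + T₂ + (-1/2)T₃ + (3/8)T₄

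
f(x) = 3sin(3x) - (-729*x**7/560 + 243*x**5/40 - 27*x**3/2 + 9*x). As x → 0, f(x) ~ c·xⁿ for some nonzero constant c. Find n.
9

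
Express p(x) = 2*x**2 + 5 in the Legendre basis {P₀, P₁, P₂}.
(17/3)P₀ + (4/3)P₂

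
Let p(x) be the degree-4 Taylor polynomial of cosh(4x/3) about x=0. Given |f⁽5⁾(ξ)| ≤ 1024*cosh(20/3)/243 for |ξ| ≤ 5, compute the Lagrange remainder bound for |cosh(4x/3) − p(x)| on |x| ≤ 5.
80000*cosh(20/3)/729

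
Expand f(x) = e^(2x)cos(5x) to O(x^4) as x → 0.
1 + 2*x - 21*x**2/2 - 71*x**3/3 + O(x**4)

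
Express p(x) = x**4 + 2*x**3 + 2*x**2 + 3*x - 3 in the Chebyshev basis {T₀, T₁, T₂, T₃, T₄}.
(-13/8)T₀ + (9/2)T₁ + (3/2)T₂ + (1/2)T₃ + (1/8)T₄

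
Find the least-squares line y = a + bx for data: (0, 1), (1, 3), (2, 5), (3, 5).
a = 7/5, b = 7/5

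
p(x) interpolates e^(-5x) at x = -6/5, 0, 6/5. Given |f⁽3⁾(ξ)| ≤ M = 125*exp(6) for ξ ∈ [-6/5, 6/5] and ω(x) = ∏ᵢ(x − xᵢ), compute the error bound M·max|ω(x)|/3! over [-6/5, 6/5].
8*sqrt(3)*exp(6)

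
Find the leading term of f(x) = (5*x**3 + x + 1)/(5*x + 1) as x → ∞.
x**2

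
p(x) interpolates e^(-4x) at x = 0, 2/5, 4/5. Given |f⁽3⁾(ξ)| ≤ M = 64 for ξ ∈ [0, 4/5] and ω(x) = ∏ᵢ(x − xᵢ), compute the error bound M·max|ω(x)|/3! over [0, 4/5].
512*sqrt(3)/3375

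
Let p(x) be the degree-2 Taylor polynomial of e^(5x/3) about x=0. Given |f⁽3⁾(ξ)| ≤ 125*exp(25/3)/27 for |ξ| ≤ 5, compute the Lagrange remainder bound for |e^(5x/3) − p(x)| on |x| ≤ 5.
15625*exp(25/3)/162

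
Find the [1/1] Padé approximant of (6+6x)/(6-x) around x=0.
(x + 1)/(1 - x/6)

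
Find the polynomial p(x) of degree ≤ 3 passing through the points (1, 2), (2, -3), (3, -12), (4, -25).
-2*x**2 + x + 3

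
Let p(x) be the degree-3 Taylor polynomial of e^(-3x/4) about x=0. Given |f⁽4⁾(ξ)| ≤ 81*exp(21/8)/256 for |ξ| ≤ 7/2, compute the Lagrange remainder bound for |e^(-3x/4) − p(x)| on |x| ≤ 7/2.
64827*exp(21/8)/32768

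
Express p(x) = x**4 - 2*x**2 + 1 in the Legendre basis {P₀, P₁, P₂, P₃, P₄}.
(8/15)P₀ + (-16/21)P₂ + (8/35)P₄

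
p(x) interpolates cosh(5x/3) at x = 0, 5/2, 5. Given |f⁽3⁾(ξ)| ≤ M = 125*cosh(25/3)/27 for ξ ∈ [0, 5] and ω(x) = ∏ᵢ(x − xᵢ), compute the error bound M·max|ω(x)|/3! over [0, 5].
15625*sqrt(3)*cosh(25/3)/5832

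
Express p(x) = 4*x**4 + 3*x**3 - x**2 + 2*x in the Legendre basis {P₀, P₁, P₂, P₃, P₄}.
(7/15)P₀ + (19/5)P₁ + (34/21)P₂ + (6/5)P₃ + (32/35)P₄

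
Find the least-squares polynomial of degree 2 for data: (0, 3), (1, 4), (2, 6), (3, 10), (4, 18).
23/7 + (-34/35)x + (8/7)x²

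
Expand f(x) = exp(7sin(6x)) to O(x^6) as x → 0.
1 + 42*x + 882*x**2 + 12096*x**3 + 119070*x**4 + 4336416*x**5/5 + O(x**6)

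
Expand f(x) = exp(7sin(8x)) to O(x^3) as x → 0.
1 + 56*x + 1568*x**2 + O(x**3)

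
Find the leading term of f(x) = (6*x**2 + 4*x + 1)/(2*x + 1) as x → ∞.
3*x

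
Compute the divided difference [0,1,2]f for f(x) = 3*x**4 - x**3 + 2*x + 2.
18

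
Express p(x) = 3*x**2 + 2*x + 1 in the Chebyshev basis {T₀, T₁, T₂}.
(5/2)T₀ + (2)T₁ + (3/2)T₂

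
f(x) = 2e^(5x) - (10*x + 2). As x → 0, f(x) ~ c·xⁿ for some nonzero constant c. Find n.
2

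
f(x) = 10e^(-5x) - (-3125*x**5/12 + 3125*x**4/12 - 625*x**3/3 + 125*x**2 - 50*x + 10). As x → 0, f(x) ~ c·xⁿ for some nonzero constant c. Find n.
6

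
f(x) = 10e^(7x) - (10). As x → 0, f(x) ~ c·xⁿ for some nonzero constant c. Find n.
1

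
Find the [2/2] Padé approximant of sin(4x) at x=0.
4*x/(8*x**2/3 + 1)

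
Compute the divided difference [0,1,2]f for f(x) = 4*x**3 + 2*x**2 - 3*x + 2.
14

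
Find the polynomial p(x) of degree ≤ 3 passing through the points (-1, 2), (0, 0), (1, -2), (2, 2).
x**3 - 3*x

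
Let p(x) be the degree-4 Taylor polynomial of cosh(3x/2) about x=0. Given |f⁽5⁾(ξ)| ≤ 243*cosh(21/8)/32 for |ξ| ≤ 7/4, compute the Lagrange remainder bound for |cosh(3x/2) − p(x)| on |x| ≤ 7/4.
1361367*cosh(21/8)/1310720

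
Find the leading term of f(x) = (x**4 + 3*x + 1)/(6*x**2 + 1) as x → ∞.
x**2/6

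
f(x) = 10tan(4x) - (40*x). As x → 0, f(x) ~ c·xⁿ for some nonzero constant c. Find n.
3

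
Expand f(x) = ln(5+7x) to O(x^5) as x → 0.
log(5) + 7*x/5 - 49*x**2/50 + 343*x**3/375 - 2401*x**4/2500 + O(x**5)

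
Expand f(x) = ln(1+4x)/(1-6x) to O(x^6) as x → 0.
4*x + 16*x**2 + 352*x**3/3 + 640*x**4 + 20224*x**5/5 + O(x**6)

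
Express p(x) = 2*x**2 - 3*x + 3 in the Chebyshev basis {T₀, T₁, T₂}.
(4)T₀ + (-3)T₁ + T₂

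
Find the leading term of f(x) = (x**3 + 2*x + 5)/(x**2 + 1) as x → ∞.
x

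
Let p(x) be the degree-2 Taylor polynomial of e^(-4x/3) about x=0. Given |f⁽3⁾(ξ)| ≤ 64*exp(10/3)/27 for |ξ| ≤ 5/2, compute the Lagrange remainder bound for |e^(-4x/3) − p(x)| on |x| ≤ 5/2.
500*exp(10/3)/81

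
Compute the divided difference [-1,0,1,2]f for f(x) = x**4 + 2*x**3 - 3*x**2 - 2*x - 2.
4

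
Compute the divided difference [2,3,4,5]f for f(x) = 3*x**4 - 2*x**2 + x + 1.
42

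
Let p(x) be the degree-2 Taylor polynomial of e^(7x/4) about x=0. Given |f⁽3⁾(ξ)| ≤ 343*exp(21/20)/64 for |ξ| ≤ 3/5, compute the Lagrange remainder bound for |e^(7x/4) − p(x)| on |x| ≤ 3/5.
3087*exp(21/20)/16000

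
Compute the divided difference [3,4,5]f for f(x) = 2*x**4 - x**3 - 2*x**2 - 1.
180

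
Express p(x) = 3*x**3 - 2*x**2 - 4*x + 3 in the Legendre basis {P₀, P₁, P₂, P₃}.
(7/3)P₀ + (-11/5)P₁ + (-4/3)P₂ + (6/5)P₃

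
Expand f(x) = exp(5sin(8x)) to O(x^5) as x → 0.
1 + 40*x + 800*x**2 + 10240*x**3 + 89600*x**4 + O(x**5)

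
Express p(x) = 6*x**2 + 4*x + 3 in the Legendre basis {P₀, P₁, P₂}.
(5)P₀ + (4)P₁ + (4)P₂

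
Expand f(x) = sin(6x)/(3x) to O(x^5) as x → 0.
2 - 12*x**2 + 108*x**4/5 + O(x**5)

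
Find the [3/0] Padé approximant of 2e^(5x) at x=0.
125*x**3/3 + 25*x**2 + 10*x + 2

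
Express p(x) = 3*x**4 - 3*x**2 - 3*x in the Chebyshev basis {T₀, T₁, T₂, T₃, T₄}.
(-3/8)T₀ + (-3)T₁ + (3/8)T₄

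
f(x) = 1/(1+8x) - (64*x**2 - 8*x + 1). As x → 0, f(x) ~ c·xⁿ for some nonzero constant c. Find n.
3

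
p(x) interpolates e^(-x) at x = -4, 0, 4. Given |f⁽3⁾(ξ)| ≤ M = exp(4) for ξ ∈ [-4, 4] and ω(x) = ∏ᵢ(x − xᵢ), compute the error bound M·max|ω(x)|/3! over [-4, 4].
64*sqrt(3)*exp(4)/27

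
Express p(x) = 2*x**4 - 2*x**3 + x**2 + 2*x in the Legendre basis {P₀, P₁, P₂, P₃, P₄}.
(11/15)P₀ + (4/5)P₁ + (38/21)P₂ + (-4/5)P₃ + (16/35)P₄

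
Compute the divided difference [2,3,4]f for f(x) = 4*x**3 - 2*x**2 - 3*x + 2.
34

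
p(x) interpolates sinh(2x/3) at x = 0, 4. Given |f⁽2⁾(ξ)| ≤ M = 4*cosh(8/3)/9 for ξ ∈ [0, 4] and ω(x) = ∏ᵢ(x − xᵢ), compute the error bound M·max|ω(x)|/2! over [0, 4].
8*cosh(8/3)/9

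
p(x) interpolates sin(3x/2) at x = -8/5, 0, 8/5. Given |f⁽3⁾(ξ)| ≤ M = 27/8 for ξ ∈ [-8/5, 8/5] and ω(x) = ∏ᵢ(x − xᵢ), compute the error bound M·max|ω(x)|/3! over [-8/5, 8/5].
64*sqrt(3)/125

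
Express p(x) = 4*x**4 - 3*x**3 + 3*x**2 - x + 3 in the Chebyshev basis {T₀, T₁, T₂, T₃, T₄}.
(6)T₀ + (-13/4)T₁ + (7/2)T₂ + (-3/4)T₃ + (1/2)T₄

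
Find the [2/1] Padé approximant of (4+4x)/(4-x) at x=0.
(x + 1)/(1 - x/4)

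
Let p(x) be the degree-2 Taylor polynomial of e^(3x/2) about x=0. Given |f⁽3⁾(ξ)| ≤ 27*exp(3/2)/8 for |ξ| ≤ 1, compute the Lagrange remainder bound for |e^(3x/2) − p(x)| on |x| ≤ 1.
9*exp(3/2)/16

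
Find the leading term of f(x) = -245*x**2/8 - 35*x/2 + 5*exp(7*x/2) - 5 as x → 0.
1715*x**3/48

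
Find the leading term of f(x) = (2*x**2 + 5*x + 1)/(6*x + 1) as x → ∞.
x/3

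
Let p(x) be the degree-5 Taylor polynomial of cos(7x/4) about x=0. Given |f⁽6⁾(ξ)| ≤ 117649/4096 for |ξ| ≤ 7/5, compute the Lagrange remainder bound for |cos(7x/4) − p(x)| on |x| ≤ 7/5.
13841287201/46080000000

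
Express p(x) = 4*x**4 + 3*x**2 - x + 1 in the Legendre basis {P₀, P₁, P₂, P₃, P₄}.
(14/5)P₀ - P₁ + (30/7)P₂ + (32/35)P₄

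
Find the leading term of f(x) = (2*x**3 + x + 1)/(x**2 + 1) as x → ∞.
2*x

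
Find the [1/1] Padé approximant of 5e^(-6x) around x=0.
(5 - 15*x)/(3*x + 1)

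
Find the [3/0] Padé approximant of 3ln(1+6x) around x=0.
18*x*(12*x**2 - 3*x + 1)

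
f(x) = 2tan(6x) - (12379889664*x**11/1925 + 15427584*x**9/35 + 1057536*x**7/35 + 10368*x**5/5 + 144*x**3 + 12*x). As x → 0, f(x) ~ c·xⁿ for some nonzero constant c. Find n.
13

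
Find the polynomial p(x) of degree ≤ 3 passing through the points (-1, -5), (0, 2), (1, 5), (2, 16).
2*x**3 - 2*x**2 + 3*x + 2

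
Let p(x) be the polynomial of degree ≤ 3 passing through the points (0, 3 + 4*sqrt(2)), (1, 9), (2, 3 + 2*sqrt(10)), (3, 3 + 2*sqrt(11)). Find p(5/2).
sqrt(2)/4 + 9/8 + 5*sqrt(11)/8 + 15*sqrt(10)/8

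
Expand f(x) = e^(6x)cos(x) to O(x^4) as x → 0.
1 + 6*x + 35*x**2/2 + 33*x**3 + O(x**4)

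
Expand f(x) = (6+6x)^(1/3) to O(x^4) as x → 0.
6**(1/3) + 6**(1/3)*x/3 - 6**(1/3)*x**2/9 + 5*6**(1/3)*x**3/81 + O(x**4)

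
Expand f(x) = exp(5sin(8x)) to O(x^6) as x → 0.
1 + 40*x + 800*x**2 + 10240*x**3 + 89600*x**4 + 1540096*x**5/3 + O(x**6)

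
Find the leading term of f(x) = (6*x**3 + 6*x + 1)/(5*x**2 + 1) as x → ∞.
6*x/5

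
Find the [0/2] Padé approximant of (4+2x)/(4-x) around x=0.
1/(3*x**2/8 - 3*x/4 + 1)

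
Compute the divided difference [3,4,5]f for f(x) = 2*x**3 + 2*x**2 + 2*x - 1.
26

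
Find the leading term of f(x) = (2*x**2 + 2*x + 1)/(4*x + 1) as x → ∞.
x/2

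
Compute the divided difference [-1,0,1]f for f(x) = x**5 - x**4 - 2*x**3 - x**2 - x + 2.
-2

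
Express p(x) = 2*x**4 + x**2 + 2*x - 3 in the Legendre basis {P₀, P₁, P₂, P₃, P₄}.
(-34/15)P₀ + (2)P₁ + (38/21)P₂ + (16/35)P₄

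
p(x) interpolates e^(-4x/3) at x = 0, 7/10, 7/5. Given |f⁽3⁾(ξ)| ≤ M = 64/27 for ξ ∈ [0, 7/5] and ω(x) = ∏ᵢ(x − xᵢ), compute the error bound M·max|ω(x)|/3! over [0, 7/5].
2744*sqrt(3)/91125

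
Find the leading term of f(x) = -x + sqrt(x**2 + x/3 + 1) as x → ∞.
1/6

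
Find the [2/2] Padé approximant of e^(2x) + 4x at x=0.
(-x**2/9 + 17*x/3 + 1)/(-x**2/9 - x/3 + 1)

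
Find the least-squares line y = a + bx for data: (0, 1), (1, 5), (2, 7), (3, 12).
a = 1, b = 7/2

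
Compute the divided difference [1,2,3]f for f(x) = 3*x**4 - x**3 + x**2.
70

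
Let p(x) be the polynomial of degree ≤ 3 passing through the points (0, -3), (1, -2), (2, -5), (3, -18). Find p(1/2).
-19/8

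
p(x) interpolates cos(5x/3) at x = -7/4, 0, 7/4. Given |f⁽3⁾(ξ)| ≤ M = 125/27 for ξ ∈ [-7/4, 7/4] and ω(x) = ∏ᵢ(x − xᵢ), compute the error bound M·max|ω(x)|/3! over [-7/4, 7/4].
42875*sqrt(3)/46656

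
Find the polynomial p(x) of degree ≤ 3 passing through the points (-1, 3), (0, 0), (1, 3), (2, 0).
-2*x**3 + 3*x**2 + 2*x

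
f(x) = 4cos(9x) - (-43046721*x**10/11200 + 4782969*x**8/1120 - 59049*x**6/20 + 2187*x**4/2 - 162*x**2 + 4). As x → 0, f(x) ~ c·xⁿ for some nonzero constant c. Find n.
12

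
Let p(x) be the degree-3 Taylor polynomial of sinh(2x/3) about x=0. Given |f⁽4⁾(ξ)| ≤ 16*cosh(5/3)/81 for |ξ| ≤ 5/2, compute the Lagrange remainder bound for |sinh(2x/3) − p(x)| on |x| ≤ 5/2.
625*cosh(5/3)/1944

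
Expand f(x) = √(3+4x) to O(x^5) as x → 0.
sqrt(3) + 2*sqrt(3)*x/3 - 2*sqrt(3)*x**2/9 + 4*sqrt(3)*x**3/27 - 10*sqrt(3)*x**4/81 + O(x**5)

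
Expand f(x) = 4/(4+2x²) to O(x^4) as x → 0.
1 - x**2/2 + O(x**4)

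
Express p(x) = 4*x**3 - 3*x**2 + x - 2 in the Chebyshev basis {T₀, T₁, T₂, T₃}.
(-7/2)T₀ + (4)T₁ + (-3/2)T₂ + T₃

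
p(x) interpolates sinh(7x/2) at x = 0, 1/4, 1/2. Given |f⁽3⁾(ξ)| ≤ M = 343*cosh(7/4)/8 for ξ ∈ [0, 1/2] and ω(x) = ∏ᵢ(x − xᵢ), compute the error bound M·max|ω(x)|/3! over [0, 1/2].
343*sqrt(3)*cosh(7/4)/13824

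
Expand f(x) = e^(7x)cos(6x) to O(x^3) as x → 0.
1 + 7*x + 13*x**2/2 + O(x**3)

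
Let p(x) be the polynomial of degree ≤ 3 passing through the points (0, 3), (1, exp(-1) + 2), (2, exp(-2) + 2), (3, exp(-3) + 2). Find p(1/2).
(-5*e + 1 + 15*exp(2) + 37*exp(3))*exp(-3)/16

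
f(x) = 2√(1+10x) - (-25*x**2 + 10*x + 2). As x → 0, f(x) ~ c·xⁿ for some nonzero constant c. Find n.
3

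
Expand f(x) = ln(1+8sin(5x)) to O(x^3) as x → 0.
40*x - 800*x**2 + O(x**3)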